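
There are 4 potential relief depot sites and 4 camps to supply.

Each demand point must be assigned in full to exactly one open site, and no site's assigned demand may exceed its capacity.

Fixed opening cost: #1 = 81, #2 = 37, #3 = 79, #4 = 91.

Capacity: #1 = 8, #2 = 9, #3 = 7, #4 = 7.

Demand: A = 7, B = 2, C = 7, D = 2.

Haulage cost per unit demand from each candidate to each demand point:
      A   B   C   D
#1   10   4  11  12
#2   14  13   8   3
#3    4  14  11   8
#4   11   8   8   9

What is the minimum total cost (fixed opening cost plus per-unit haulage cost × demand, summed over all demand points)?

295

Open {#1, #2, #3}; cheapest assignment that respects the capacities:
  #1 (cap 8, load 2): B — cost 2×4 = 8
  #2 (cap 9, load 9): C, D — cost 7×8 + 2×3 = 62
  #3 (cap 7, load 7): A — cost 7×4 = 28
  Shipping 98, fixed 197 → total 295.
  Any other capacity-feasible assignment to {#1, #2, #3} ships for at least 98.
Compare {#2, #3, #4}: its best feasible assignment gives total 313.
Compare {#1, #2, #4}: its best feasible assignment gives total 356.
Every other set of open sites that can feasibly serve all demand totals ≥ 313 even under its best assignment. Minimum: 295.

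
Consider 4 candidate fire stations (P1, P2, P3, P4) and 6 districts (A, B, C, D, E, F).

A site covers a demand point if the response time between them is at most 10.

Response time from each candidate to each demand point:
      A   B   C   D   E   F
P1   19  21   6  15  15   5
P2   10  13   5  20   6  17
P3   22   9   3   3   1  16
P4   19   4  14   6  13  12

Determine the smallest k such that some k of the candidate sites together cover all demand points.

Coverage sets (demand points within 10 of each site):
  P1: {C, F}
  P2: {A, C, E}
  P3: {B, C, D, E}
  P4: {B, D}
No 2 sites suffice: every size-2 union leaves at least one demand point uncovered.
But {P1, P2, P3} covers everything, so the minimum is 3.

3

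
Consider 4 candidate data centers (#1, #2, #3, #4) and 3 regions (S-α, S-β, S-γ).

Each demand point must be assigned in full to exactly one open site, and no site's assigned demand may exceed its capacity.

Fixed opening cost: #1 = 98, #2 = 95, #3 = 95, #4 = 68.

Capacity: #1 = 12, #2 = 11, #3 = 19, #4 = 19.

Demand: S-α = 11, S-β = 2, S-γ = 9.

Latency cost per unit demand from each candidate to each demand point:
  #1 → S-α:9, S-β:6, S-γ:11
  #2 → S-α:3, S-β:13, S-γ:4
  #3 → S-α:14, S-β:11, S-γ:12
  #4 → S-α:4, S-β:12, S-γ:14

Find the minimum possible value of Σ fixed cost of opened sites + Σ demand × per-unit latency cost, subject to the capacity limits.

Open {#2, #4}; cheapest assignment that respects the capacities:
  #2 (cap 11, load 9): S-γ — cost 9×4 = 36
  #4 (cap 19, load 13): S-α, S-β — cost 11×4 + 2×12 = 68
  Shipping 104, fixed 163 → total 267.
  Any other capacity-feasible assignment to {#2, #4} ships for at least 104.
Compare {#1, #4}: its best feasible assignment gives total 321.
Compare {#1, #2}: its best feasible assignment gives total 337.
Every other set of open sites that can feasibly serve all demand totals ≥ 321 even under its best assignment. Minimum: 267.

267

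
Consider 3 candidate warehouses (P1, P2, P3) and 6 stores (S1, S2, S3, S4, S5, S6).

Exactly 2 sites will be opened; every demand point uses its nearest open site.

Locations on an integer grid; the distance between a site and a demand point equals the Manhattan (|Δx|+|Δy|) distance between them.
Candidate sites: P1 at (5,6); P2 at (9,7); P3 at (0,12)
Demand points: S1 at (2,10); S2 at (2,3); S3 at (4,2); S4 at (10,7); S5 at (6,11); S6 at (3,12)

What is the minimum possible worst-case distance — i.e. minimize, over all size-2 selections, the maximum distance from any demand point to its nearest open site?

Open {P1, P3}.
  Farthest demand point is S2 at distance 6 (to P1); all others are ≤ 6.
With {P1, P2} the worst case is 8.
With {P2, P3} the worst case is 11.
No size-2 selection achieves below 6.

6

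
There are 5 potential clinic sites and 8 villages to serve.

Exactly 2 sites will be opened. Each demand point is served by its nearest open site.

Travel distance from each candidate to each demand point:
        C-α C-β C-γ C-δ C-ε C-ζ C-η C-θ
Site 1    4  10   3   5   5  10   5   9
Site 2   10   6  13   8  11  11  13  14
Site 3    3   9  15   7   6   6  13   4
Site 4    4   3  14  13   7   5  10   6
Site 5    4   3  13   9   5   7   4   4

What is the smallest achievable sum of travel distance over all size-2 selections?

35

Open {Site 1, Site 5}.
  C-α→Site 1 4, C-β→Site 5 3, C-γ→Site 1 3, C-δ→Site 1 5, C-ε→Site 1 5, C-ζ→Site 5 7, C-η→Site 5 4, C-θ→Site 5 4  ⇒ total 35.
Compare {Site 1, Site 4}: total 36.
Compare {Site 1, Site 3}: total 40.
No size-2 selection does better; minimum is 35.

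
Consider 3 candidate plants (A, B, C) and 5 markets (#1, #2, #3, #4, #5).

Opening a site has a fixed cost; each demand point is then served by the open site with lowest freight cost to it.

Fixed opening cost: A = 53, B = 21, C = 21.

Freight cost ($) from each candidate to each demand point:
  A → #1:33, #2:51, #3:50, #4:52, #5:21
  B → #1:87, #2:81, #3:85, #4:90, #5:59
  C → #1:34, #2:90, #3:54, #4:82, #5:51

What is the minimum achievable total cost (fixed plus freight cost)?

Open {A}: assign each demand point to its cheapest open site.
  #1→A 33, #2→A 51, #3→A 50, #4→A 52, #5→A 21
  freight cost 207, fixed 53 → total 260.
Compare {A, B}: freight cost 207 + fixed 74 = 281.
Compare {A, C}: freight cost 207 + fixed 74 = 281.
Compare {A, B, C}: freight cost 207 + fixed 95 = 302.
All other subsets cost ≥ 281. Minimum total cost: 260.

260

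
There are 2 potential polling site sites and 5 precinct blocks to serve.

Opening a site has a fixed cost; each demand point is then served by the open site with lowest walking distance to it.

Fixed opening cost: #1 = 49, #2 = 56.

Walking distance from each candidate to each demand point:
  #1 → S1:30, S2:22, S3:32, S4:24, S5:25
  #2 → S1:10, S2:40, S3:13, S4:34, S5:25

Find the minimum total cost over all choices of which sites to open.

178

Open {#2}: assign each demand point to its cheapest open site.
  S1→#2 10, S2→#2 40, S3→#2 13, S4→#2 34, S5→#2 25
  walking distance 122, fixed 56 → total 178.
Compare {#1}: walking distance 133 + fixed 49 = 182.
Compare {#1, #2}: walking distance 94 + fixed 105 = 199.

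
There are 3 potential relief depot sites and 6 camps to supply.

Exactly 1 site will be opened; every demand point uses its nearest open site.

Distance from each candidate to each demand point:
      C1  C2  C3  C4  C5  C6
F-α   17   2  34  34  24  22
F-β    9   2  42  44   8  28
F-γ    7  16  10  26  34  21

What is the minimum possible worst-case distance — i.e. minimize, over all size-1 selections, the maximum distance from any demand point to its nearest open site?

Open {F-α}.
  Farthest demand point is C3 at distance 34 (to F-α); all others are ≤ 34.
With {F-γ} the worst case is 34.
With {F-β} the worst case is 44.
No size-1 selection achieves below 34.

34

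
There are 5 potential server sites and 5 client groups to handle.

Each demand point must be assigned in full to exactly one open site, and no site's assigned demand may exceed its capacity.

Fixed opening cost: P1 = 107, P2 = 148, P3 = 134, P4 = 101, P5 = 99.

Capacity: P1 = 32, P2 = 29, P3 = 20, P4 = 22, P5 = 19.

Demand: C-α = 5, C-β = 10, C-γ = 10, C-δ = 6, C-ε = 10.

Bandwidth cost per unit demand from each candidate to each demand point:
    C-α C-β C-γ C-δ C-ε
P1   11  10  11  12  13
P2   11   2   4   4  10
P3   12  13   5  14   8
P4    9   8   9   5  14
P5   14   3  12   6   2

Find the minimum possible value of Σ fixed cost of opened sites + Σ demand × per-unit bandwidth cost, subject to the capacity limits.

Open {P2, P5}; cheapest assignment that respects the capacities:
  P2 (cap 29, load 25): C-α, C-β, C-γ — cost 5×11 + 10×2 + 10×4 = 115
  P5 (cap 19, load 16): C-δ, C-ε — cost 6×6 + 10×2 = 56
  Shipping 171, fixed 247 → total 418.
  Any other capacity-feasible assignment to {P2, P5} ships for at least 171.
Compare {P2, P4, P5}: its best feasible assignment gives total 497.
Compare {P2, P3}: its best feasible assignment gives total 506.
Every other set of open sites that can feasibly serve all demand totals ≥ 497 even under its best assignment. Minimum: 418.

418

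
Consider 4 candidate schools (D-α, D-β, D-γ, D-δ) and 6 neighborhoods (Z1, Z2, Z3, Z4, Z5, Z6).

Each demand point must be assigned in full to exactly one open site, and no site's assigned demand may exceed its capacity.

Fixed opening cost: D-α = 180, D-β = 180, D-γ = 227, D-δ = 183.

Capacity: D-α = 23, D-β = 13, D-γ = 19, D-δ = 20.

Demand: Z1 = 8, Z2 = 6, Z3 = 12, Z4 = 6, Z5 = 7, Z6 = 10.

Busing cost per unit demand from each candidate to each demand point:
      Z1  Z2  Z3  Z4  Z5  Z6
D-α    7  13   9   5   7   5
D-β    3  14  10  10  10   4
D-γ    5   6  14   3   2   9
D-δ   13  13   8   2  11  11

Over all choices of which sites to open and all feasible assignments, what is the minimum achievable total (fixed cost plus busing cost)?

Open {D-α, D-β, D-γ}; cheapest assignment that respects the capacities:
  D-α (cap 23, load 22): Z3, Z6 — cost 12×9 + 10×5 = 158
  D-β (cap 13, load 8): Z1 — cost 8×3 = 24
  D-γ (cap 19, load 19): Z2, Z4, Z5 — cost 6×6 + 6×3 + 7×2 = 68
  Shipping 250, fixed 587 → total 837.
  Any other capacity-feasible assignment to {D-α, D-β, D-γ} ships for at least 250.
Compare {D-α, D-β, D-δ}: its best feasible assignment gives total 852.
Compare {D-α, D-γ, D-δ}: its best feasible assignment gives total 854.
Every other set of open sites that can feasibly serve all demand totals ≥ 852 even under its best assignment. Minimum: 837.

837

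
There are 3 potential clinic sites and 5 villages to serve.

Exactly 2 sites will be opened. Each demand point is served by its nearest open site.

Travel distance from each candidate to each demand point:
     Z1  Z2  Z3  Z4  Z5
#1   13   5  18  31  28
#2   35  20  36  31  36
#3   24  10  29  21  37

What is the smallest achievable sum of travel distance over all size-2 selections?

Open {#1, #3}.
  Z1→#1 13, Z2→#1 5, Z3→#1 18, Z4→#3 21, Z5→#1 28  ⇒ total 85.
Compare {#1, #2}: total 95.
Compare {#2, #3}: total 120.

85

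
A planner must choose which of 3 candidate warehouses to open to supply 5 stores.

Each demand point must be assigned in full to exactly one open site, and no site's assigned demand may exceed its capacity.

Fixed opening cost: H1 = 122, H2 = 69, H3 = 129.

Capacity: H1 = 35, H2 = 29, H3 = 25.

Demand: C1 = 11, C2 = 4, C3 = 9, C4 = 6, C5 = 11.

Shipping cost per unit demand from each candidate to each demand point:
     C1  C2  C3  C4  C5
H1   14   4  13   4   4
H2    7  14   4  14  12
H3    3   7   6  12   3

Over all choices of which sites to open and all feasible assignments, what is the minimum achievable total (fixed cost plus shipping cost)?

388

Open {H1, H2}; cheapest assignment that respects the capacities:
  H1 (cap 35, load 21): C2, C4, C5 — cost 4×4 + 6×4 + 11×4 = 84
  H2 (cap 29, load 20): C1, C3 — cost 11×7 + 9×4 = 113
  Shipping 197, fixed 191 → total 388.
  Any other capacity-feasible assignment to {H1, H2} ships for at least 197.
Compare {H1, H3}: its best feasible assignment gives total 422.
Compare {H2, H3}: its best feasible assignment gives total 440.
Every other set of open sites that can feasibly serve all demand totals ≥ 422 even under its best assignment. Minimum: 388.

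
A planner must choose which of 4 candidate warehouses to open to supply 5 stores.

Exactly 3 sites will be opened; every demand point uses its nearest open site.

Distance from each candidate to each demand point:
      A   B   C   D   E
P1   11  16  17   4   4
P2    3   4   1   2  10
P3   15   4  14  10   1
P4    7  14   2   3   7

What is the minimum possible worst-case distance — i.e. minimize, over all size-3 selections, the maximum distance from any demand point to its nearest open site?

4

Open {P1, P2, P3}.
  Farthest demand point is B at distance 4 (to P2); all others are ≤ 4.
With {P1, P2, P4} the worst case is 4.
With {P2, P3, P4} the worst case is 4.
No size-3 selection achieves below 4.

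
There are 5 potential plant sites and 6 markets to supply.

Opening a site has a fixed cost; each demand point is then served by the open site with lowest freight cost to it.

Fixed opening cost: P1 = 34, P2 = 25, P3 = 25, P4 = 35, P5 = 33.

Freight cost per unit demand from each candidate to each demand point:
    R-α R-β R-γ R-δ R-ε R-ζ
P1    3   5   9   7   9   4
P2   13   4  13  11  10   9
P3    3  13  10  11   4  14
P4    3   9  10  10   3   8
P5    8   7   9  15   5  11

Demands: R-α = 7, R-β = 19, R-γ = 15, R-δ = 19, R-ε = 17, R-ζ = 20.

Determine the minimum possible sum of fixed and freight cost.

Open {P1, P4}: assign each demand point to its cheapest open site.
  R-α→P1 7×3=21, R-β→P1 19×5=95, R-γ→P1 15×9=135, R-δ→P1 19×7=133, R-ε→P4 17×3=51, R-ζ→P1 20×4=80
  freight cost 515, fixed 69 → total 584.
Compare {P1, P2, P4}: freight cost 496 + fixed 94 = 590.
Compare {P1, P3}: freight cost 532 + fixed 59 = 591.
Compare {P1, P2, P3}: freight cost 513 + fixed 84 = 597.
All other subsets cost ≥ 590. Minimum total cost: 584.

584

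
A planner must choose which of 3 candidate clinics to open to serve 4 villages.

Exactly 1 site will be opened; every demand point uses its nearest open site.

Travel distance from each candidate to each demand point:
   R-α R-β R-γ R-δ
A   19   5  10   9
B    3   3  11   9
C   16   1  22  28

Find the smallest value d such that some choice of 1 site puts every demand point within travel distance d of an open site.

Open {B}.
  Farthest demand point is R-γ at travel distance 11 (to B); all others are ≤ 11.
With {A} the worst case is 19.
With {C} the worst case is 28.
No size-1 selection achieves below 11.

11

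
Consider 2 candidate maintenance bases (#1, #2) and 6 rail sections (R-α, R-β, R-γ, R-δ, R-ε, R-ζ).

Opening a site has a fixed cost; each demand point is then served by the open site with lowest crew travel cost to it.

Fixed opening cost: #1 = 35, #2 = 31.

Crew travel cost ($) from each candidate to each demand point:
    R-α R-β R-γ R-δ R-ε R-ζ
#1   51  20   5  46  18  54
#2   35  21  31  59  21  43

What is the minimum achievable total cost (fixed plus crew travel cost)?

229

Open {#1}: assign each demand point to its cheapest open site.
  R-α→#1 51, R-β→#1 20, R-γ→#1 5, R-δ→#1 46, R-ε→#1 18, R-ζ→#1 54
  crew travel cost 194, fixed 35 → total 229.
Compare {#1, #2}: crew travel cost 167 + fixed 66 = 233.
Compare {#2}: crew travel cost 210 + fixed 31 = 241.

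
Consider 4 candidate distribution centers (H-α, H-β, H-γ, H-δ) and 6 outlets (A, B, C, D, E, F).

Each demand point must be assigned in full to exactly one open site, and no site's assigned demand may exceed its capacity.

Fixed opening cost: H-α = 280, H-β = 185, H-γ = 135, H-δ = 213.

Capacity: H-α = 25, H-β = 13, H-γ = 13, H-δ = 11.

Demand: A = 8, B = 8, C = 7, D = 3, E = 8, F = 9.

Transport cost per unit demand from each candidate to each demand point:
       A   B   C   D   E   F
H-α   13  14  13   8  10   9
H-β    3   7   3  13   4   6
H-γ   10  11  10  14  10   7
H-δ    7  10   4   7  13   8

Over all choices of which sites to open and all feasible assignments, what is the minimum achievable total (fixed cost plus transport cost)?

1003

Open {H-α, H-β, H-γ}; cheapest assignment that respects the capacities:
  H-α (cap 25, load 24): C, E, F — cost 7×13 + 8×10 + 9×9 = 252
  H-β (cap 13, load 11): A, D — cost 8×3 + 3×13 = 63
  H-γ (cap 13, load 8): B — cost 8×11 = 88
  Shipping 403, fixed 600 → total 1003.
  Any other capacity-feasible assignment to {H-α, H-β, H-γ} ships for at least 403.
Compare {H-α, H-β, H-δ}: its best feasible assignment gives total 1024.
Compare {H-α, H-γ, H-δ}: its best feasible assignment gives total 1030.
Every other set of open sites that can feasibly serve all demand totals ≥ 1024 even under its best assignment. Minimum: 1003.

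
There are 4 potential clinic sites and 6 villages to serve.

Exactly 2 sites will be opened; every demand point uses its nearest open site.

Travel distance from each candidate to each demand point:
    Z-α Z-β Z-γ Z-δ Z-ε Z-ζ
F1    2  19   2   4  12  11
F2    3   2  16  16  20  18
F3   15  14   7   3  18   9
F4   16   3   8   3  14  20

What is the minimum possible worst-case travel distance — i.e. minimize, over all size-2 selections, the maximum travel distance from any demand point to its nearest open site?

12

Open {F1, F2}.
  Farthest demand point is Z-ε at travel distance 12 (to F1); all others are ≤ 12.
With {F1, F4} the worst case is 12.
With {F1, F3} the worst case is 14.
No size-2 selection achieves below 12.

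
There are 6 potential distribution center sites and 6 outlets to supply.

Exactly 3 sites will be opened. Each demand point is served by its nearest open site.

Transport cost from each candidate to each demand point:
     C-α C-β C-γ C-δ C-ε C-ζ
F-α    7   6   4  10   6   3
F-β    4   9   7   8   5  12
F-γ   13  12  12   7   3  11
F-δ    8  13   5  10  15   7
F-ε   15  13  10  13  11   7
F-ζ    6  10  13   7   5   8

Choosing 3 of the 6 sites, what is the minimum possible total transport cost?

27

Open {F-α, F-β, F-γ}.
  C-α→F-β 4, C-β→F-α 6, C-γ→F-α 4, C-δ→F-γ 7, C-ε→F-γ 3, C-ζ→F-α 3  ⇒ total 27.
Compare {F-α, F-β, F-ζ}: total 29.
Compare {F-α, F-γ, F-ζ}: total 29.
No size-3 selection does better; minimum is 27.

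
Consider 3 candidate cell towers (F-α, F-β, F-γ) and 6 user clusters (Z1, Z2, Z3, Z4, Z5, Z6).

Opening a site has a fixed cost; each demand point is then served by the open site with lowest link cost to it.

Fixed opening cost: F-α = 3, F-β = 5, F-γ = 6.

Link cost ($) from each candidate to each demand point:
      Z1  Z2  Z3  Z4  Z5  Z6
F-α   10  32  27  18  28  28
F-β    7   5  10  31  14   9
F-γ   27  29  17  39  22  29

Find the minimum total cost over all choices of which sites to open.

Open {F-α, F-β}: assign each demand point to its cheapest open site.
  Z1→F-β 7, Z2→F-β 5, Z3→F-β 10, Z4→F-α 18, Z5→F-β 14, Z6→F-β 9
  link cost 63, fixed 8 → total 71.
Compare {F-α, F-β, F-γ}: link cost 63 + fixed 14 = 77.
Compare {F-β}: link cost 76 + fixed 5 = 81.
Compare {F-β, F-γ}: link cost 76 + fixed 11 = 87.
All other subsets cost ≥ 77. Minimum total cost: 71.

71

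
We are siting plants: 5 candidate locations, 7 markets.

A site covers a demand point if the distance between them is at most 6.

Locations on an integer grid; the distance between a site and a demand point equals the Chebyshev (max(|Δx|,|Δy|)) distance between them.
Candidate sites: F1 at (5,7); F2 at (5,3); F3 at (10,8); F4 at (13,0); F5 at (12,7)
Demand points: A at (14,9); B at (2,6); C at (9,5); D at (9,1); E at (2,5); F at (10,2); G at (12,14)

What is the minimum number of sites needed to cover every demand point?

Coverage sets (demand points within 6 of each site):
  F1: {B, C, D, E, F}
  F2: {B, C, D, E, F}
  F3: {A, C, F, G}
  F4: {C, D, F}
  F5: {A, C, D, F}
No single site covers all 7 demand points.
But {F1, F3} covers everything, so the minimum is 2.

2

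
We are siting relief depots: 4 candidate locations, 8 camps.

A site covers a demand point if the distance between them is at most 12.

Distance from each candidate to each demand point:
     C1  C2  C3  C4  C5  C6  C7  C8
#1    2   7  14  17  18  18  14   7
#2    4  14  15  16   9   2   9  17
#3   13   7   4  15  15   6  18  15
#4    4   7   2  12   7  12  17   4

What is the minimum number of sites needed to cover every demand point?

Coverage sets (demand points within 12 of each site):
  #1: {C1, C2, C8}
  #2: {C1, C5, C6, C7}
  #3: {C2, C3, C6}
  #4: {C1, C2, C3, C4, C5, C6, C8}
No single site covers all 8 demand points.
But {#2, #4} covers everything, so the minimum is 2.

2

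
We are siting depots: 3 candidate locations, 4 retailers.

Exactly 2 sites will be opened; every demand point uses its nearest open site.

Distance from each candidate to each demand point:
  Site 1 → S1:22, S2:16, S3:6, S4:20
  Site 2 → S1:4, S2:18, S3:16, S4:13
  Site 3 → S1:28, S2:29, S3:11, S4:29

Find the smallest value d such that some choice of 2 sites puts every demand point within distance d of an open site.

Open {Site 1, Site 2}.
  Farthest demand point is S2 at distance 16 (to Site 1); all others are ≤ 16.
With {Site 2, Site 3} the worst case is 18.
With {Site 1, Site 3} the worst case is 22.
No size-2 selection achieves below 16.

16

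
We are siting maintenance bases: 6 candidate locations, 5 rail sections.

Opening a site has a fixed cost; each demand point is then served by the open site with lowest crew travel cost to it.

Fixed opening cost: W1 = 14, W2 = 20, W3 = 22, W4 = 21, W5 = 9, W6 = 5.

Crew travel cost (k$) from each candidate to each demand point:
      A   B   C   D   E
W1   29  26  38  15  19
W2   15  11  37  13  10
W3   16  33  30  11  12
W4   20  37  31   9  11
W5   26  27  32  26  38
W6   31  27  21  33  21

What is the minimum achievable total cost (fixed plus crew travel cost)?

Open {W2, W6}: assign each demand point to its cheapest open site.
  A→W2 15, B→W2 11, C→W6 21, D→W2 13, E→W2 10
  crew travel cost 70, fixed 25 → total 95.
Compare {W2, W5, W6}: crew travel cost 70 + fixed 34 = 104.
Compare {W2}: crew travel cost 86 + fixed 20 = 106.
Compare {W1, W2, W6}: crew travel cost 70 + fixed 39 = 109.
All other subsets cost ≥ 104. Minimum total cost: 95.

95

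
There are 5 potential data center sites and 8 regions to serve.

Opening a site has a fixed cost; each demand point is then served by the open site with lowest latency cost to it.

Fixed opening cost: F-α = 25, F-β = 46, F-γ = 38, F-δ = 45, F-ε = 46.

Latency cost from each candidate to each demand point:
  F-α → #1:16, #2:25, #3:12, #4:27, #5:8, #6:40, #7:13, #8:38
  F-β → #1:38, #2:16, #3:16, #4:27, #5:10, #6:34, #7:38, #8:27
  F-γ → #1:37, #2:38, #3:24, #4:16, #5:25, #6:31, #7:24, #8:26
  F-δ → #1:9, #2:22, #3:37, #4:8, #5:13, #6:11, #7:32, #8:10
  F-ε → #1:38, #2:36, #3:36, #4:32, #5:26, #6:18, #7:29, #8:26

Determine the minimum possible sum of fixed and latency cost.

Open {F-α, F-δ}: assign each demand point to its cheapest open site.
  #1→F-δ 9, #2→F-δ 22, #3→F-α 12, #4→F-δ 8, #5→F-α 8, #6→F-δ 11, #7→F-α 13, #8→F-δ 10
  latency cost 93, fixed 70 → total 163.
Compare {F-δ}: latency cost 142 + fixed 45 = 187.
Compare {F-α, F-γ, F-δ}: latency cost 93 + fixed 108 = 201.
Compare {F-β, F-δ}: latency cost 112 + fixed 91 = 203.
All other subsets cost ≥ 187. Minimum total cost: 163.

163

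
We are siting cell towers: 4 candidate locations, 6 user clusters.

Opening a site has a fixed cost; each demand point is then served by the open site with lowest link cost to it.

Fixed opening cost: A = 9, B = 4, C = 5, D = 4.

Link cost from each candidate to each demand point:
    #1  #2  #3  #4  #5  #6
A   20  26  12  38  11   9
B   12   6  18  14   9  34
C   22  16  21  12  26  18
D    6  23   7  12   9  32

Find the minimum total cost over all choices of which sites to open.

66

Open {A, B, D}: assign each demand point to its cheapest open site.
  #1→D 6, #2→B 6, #3→D 7, #4→D 12, #5→B 9, #6→A 9
  link cost 49, fixed 17 → total 66.
Compare {B, C, D}: link cost 58 + fixed 13 = 71.
Compare {A, B, C, D}: link cost 49 + fixed 22 = 71.
Compare {A, B}: link cost 62 + fixed 13 = 75.
All other subsets cost ≥ 71. Minimum total cost: 66.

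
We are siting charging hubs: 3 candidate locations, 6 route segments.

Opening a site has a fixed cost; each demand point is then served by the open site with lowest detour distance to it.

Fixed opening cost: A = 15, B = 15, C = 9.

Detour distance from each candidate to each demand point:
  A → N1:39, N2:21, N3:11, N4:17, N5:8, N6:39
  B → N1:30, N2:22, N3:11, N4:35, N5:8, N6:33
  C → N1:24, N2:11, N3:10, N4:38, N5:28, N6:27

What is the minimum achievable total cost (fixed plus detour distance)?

Open {A, C}: assign each demand point to its cheapest open site.
  N1→C 24, N2→C 11, N3→C 10, N4→A 17, N5→A 8, N6→C 27
  detour distance 97, fixed 24 → total 121.
Compare {A, B, C}: detour distance 97 + fixed 39 = 136.
Compare {B, C}: detour distance 115 + fixed 24 = 139.
Compare {C}: detour distance 138 + fixed 9 = 147.
All other subsets cost ≥ 136. Minimum total cost: 121.

121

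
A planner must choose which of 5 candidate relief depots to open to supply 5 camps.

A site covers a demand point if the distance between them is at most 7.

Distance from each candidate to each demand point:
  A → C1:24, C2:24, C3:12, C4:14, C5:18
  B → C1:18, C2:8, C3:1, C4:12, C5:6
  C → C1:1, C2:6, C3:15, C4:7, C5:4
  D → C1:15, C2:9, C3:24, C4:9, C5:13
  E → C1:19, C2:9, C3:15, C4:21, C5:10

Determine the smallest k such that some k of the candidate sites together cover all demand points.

Coverage sets (demand points within 7 of each site):
  A: {}
  B: {C3, C5}
  C: {C1, C2, C4, C5}
  D: {}
  E: {}
No single site covers all 5 demand points.
But {B, C} covers everything, so the minimum is 2.

2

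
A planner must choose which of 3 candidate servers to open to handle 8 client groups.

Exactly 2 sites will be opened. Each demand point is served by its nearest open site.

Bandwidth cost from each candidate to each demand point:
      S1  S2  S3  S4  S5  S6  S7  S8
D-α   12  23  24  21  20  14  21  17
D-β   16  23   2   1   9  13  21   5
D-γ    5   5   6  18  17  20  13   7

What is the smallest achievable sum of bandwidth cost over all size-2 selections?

Open {D-β, D-γ}.
  S1→D-γ 5, S2→D-γ 5, S3→D-β 2, S4→D-β 1, S5→D-β 9, S6→D-β 13, S7→D-γ 13, S8→D-β 5  ⇒ total 53.
Compare {D-α, D-γ}: total 85.
Compare {D-α, D-β}: total 86.

53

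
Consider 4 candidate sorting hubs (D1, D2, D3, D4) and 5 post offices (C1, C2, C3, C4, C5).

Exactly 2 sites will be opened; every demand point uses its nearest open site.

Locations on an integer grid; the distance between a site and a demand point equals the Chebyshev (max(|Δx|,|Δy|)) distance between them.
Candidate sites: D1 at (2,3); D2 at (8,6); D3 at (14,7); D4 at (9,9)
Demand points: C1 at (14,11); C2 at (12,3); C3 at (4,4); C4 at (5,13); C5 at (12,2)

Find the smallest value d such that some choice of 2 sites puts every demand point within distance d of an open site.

Open {D2, D4}.
  Farthest demand point is C1 at distance 5 (to D4); all others are ≤ 5.
With {D3, D4} the worst case is 5.
With {D1, D2} the worst case is 7.
No size-2 selection achieves below 5.

5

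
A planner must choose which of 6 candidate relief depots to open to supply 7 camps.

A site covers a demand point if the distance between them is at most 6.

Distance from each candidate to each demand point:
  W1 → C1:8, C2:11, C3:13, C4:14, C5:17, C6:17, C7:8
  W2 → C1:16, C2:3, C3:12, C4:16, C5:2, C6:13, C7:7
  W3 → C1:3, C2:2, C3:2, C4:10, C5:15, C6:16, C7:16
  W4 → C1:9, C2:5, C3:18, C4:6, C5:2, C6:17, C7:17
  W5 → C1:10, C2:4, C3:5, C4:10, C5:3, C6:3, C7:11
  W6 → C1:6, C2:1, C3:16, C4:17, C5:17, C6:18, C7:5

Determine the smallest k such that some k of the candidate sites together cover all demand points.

3

Coverage sets (demand points within 6 of each site):
  W1: {}
  W2: {C2, C5}
  W3: {C1, C2, C3}
  W4: {C2, C4, C5}
  W5: {C2, C3, C5, C6}
  W6: {C1, C2, C7}
No 2 sites suffice: every size-2 union leaves at least one demand point uncovered.
But {W4, W5, W6} covers everything, so the minimum is 3.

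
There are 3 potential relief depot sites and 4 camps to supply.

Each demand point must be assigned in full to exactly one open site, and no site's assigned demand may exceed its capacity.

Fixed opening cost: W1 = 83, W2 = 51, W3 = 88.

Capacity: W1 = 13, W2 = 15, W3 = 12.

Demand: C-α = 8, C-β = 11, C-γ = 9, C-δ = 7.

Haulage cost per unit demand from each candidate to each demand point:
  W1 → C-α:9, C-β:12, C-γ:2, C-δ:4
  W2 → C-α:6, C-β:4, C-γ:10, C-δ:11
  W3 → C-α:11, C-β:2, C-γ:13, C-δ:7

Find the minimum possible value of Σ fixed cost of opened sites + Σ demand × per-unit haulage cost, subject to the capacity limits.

Open {W1, W2, W3}; cheapest assignment that respects the capacities:
  W1 (cap 13, load 9): C-γ — cost 9×2 = 18
  W2 (cap 15, load 15): C-α, C-δ — cost 8×6 + 7×11 = 125
  W3 (cap 12, load 11): C-β — cost 11×2 = 22
  Shipping 165, fixed 222 → total 387.
  Any other capacity-feasible assignment to {W1, W2, W3} ships for at least 165.
Total demand is 35 and no other set of sites has combined capacity ≥ 35, so {W1, W2, W3} is the only feasible choice of open sites. Minimum: 387.

387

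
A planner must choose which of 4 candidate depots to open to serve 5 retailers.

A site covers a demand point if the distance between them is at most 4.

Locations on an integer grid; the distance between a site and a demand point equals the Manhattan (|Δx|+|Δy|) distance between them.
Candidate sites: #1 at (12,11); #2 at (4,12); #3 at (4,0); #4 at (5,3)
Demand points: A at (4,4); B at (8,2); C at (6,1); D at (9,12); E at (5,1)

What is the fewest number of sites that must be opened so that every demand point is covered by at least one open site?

2

Coverage sets (demand points within 4 of each site):
  #1: {D}
  #2: {}
  #3: {A, C, E}
  #4: {A, B, C, E}
No single site covers all 5 demand points.
But {#1, #4} covers everything, so the minimum is 2.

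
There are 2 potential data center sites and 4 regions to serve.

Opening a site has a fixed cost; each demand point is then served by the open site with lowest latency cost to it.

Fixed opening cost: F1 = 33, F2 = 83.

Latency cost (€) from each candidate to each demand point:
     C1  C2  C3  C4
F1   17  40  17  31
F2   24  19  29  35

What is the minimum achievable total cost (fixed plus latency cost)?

Open {F1}: assign each demand point to its cheapest open site.
  C1→F1 17, C2→F1 40, C3→F1 17, C4→F1 31
  latency cost 105, fixed 33 → total 138.
Compare {F2}: latency cost 107 + fixed 83 = 190.
Compare {F1, F2}: latency cost 84 + fixed 116 = 200.

138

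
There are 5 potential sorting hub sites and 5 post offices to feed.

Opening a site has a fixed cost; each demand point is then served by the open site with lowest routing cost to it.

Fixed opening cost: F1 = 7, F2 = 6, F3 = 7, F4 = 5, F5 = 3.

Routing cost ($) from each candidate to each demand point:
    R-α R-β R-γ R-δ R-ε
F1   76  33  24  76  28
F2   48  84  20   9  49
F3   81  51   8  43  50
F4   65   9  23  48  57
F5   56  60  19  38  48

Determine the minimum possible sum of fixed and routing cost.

127

Open {F1, F2, F3, F4}: assign each demand point to its cheapest open site.
  R-α→F2 48, R-β→F4 9, R-γ→F3 8, R-δ→F2 9, R-ε→F1 28
  routing cost 102, fixed 25 → total 127.
Compare {F1, F2, F3, F4, F5}: routing cost 102 + fixed 28 = 130.
Compare {F1, F2, F4}: routing cost 114 + fixed 18 = 132.
Compare {F1, F2, F4, F5}: routing cost 113 + fixed 21 = 134.
All other subsets cost ≥ 130. Minimum total cost: 127.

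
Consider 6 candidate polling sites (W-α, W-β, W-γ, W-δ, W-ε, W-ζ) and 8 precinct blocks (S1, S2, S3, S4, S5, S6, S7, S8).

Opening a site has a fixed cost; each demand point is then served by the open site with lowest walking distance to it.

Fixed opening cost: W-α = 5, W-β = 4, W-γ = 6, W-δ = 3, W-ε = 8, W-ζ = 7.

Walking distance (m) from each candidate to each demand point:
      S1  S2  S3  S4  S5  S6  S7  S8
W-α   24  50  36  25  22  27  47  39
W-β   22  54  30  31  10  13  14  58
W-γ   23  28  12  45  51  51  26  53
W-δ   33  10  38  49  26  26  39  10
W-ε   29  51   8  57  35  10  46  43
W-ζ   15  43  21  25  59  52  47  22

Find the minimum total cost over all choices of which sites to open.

Open {W-β, W-δ, W-ε, W-ζ}: assign each demand point to its cheapest open site.
  S1→W-ζ 15, S2→W-δ 10, S3→W-ε 8, S4→W-ζ 25, S5→W-β 10, S6→W-ε 10, S7→W-β 14, S8→W-δ 10
  walking distance 102, fixed 22 → total 124.
Compare {W-α, W-β, W-δ, W-ε}: walking distance 109 + fixed 20 = 129.
Compare {W-β, W-γ, W-δ, W-ζ}: walking distance 109 + fixed 20 = 129.
Compare {W-α, W-β, W-δ, W-ε, W-ζ}: walking distance 102 + fixed 27 = 129.
All other subsets cost ≥ 129. Minimum total cost: 124.

124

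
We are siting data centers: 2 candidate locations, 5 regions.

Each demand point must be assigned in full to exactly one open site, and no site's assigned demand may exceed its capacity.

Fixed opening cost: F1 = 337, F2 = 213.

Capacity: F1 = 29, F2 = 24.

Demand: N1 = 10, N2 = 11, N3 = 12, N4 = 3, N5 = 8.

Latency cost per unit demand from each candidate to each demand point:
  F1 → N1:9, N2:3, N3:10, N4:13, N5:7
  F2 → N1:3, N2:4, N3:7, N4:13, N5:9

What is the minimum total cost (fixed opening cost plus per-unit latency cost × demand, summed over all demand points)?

792

Open {F1, F2}; cheapest assignment that respects the capacities:
  F1 (cap 29, load 22): N2, N4, N5 — cost 11×3 + 3×13 + 8×7 = 128
  F2 (cap 24, load 22): N1, N3 — cost 10×3 + 12×7 = 114
  Shipping 242, fixed 550 → total 792.
  Any other capacity-feasible assignment to {F1, F2} ships for at least 242.
Total demand is 44 and no other set of sites has combined capacity ≥ 44, so {F1, F2} is the only feasible choice of open sites. Minimum: 792.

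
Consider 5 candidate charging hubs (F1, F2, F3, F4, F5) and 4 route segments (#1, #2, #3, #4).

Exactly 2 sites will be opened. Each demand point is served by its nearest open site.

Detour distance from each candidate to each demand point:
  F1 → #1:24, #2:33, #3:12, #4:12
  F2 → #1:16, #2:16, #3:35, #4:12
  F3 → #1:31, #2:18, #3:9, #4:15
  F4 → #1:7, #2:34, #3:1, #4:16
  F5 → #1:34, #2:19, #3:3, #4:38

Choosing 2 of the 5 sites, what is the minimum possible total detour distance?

36

Open {F2, F4}.
  #1→F4 7, #2→F2 16, #3→F4 1, #4→F2 12  ⇒ total 36.
Compare {F3, F4}: total 41.
Compare {F4, F5}: total 43.
No size-2 selection does better; minimum is 36.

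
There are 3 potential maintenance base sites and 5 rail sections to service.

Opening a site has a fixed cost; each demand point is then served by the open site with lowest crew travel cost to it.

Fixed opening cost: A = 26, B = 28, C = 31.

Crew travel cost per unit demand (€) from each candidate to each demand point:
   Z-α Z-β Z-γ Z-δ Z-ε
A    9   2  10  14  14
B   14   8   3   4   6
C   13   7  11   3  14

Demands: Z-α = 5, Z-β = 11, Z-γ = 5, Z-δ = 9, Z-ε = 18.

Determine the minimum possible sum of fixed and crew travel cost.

Open {A, B}: assign each demand point to its cheapest open site.
  Z-α→A 5×9=45, Z-β→A 11×2=22, Z-γ→B 5×3=15, Z-δ→B 9×4=36, Z-ε→B 18×6=108
  crew travel cost 226, fixed 54 → total 280.
Compare {A, B, C}: crew travel cost 217 + fixed 85 = 302.
Compare {B}: crew travel cost 317 + fixed 28 = 345.
Compare {B, C}: crew travel cost 292 + fixed 59 = 351.
All other subsets cost ≥ 302. Minimum total cost: 280.

280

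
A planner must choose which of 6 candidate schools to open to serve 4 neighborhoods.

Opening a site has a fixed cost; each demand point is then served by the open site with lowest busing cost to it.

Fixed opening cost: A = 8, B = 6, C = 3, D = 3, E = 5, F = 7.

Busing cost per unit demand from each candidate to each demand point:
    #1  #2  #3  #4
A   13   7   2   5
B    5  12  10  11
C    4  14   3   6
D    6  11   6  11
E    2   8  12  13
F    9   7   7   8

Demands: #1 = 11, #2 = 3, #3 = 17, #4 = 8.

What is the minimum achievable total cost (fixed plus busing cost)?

Open {A, E}: assign each demand point to its cheapest open site.
  #1→E 11×2=22, #2→A 3×7=21, #3→A 17×2=34, #4→A 8×5=40
  busing cost 117, fixed 13 → total 130.
Compare {A, C, E}: busing cost 117 + fixed 16 = 133.
Compare {A, D, E}: busing cost 117 + fixed 16 = 133.
Compare {A, B, E}: busing cost 117 + fixed 19 = 136.
All other subsets cost ≥ 133. Minimum total cost: 130.

130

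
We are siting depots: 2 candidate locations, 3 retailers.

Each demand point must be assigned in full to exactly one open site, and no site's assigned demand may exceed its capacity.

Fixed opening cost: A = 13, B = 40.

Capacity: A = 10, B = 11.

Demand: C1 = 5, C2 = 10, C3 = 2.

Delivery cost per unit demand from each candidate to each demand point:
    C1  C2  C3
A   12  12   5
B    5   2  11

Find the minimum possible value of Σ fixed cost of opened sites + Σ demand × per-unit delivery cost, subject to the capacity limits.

Open {A, B}; cheapest assignment that respects the capacities:
  A (cap 10, load 7): C1, C3 — cost 5×12 + 2×5 = 70
  B (cap 11, load 10): C2 — cost 10×2 = 20
  Shipping 90, fixed 53 → total 143.
  Any other capacity-feasible assignment to {A, B} ships for at least 90.
Total demand is 17 and no other set of sites has combined capacity ≥ 17, so {A, B} is the only feasible choice of open sites. Minimum: 143.

143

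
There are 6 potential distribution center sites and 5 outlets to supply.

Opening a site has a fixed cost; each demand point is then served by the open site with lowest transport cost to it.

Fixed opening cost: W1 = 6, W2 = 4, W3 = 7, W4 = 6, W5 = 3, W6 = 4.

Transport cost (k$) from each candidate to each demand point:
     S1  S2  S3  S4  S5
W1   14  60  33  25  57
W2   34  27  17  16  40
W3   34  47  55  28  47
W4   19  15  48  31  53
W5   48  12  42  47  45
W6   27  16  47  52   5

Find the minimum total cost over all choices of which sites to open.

81

Open {W1, W2, W5, W6}: assign each demand point to its cheapest open site.
  S1→W1 14, S2→W5 12, S3→W2 17, S4→W2 16, S5→W6 5
  transport cost 64, fixed 17 → total 81.
Compare {W1, W2, W6}: transport cost 68 + fixed 14 = 82.
Compare {W2, W4, W6}: transport cost 72 + fixed 14 = 86.
Compare {W2, W4, W5, W6}: transport cost 69 + fixed 17 = 86.
All other subsets cost ≥ 82. Minimum total cost: 81.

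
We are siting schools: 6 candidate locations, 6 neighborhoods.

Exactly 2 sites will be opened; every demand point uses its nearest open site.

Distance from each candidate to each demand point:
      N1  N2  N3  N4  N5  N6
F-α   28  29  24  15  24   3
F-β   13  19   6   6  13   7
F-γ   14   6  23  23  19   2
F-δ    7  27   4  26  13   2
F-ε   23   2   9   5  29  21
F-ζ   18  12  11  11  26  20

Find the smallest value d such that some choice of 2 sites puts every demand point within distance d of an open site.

13

Open {F-β, F-γ}.
  Farthest demand point is N1 at distance 13 (to F-β); all others are ≤ 13.
With {F-β, F-ε} the worst case is 13.
With {F-β, F-ζ} the worst case is 13.
No size-2 selection achieves below 13.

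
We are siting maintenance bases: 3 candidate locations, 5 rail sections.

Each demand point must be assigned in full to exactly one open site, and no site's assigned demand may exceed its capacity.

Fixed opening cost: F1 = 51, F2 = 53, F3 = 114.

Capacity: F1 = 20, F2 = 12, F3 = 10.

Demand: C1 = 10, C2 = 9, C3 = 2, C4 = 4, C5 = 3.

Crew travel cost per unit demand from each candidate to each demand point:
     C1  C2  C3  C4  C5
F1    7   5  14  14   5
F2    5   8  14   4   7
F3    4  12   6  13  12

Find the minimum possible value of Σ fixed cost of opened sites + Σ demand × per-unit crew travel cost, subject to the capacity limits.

Open {F1, F2}; cheapest assignment that respects the capacities:
  F1 (cap 20, load 19): C1, C2 — cost 10×7 + 9×5 = 115
  F2 (cap 12, load 9): C3, C4, C5 — cost 2×14 + 4×4 + 3×7 = 65
  Shipping 180, fixed 104 → total 284.
  Any other capacity-feasible assignment to {F1, F2} ships for at least 180.
Compare {F1, F3}: its best feasible assignment gives total 349.
Compare {F1, F2, F3}: its best feasible assignment gives total 362.
Every other set of open sites that can feasibly serve all demand totals ≥ 349 even under its best assignment. Minimum: 284.

284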